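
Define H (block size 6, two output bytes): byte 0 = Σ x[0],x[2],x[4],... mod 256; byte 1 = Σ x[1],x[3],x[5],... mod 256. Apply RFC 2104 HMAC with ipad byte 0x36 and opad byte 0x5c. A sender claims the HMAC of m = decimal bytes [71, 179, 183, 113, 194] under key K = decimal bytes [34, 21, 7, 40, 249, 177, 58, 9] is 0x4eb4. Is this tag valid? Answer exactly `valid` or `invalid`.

Key decimal bytes [34, 21, 7, 40, 249, 177, 58, 9] = 22 15 07 28 f9 b1 3a 09 is 8 bytes > B = 6, so hash it first: H(key) = 5c f7, then zero-pad to 6 bytes: K' = 5c f7 00 00 00 00.
K' ⊕ ipad = 6a c1 36 36 36 36; K' ⊕ opad = 00 ab 5c 5c 5c 5c.
Inner hash: even-index sum = 662 mod 256 = 150; odd-index sum = 593 mod 256 = 81 → 96 51.
Outer hash (recomputed tag): even-index sum = 334 mod 256 = 78; odd-index sum = 436 mod 256 = 180 → 4e b4.
Recomputed tag = 4eb4; claimed = 4eb4 → match.

valid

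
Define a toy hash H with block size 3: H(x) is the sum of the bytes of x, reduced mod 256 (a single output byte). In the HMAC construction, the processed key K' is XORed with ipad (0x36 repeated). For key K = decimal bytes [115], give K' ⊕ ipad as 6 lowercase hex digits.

Key decimal bytes [115] = 73 is 1 byte ≤ B = 3; zero-pad to 3 bytes: K' = 73 00 00.
XOR each byte with 0x36: 73⊕36=45, 00⊕36=36, 00⊕36=36.

453636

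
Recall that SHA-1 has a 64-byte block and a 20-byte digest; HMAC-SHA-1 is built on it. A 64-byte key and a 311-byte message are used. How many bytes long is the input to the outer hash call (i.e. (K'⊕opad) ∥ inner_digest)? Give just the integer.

84

Key is 64 ≤ 64 bytes, zero-padded: |K'| = 64.
Outer input = (K'⊕opad) ∥ H(inner) → 64 + 20 = 84 bytes.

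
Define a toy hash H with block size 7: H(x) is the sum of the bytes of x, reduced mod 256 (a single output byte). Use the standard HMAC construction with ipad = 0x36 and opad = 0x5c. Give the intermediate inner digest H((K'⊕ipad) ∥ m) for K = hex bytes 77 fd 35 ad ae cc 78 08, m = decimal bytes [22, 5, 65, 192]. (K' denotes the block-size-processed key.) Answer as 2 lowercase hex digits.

c6

Key hex bytes 77 fd 35 ad ae cc 78 08 is 8 bytes > B = 7, so hash it first: H(key) = 50, then zero-pad to 7 bytes: K' = 50 00 00 00 00 00 00.
K' ⊕ ipad = 66 36 36 36 36 36 36.
Inner input = 66 36 36 36 36 36 36 ∥ 16 05 41 c0.
Inner hash: sum = 102+54+54+54+54+54+54+22+5+65+192 = 710; mod 256 = 198 → c6.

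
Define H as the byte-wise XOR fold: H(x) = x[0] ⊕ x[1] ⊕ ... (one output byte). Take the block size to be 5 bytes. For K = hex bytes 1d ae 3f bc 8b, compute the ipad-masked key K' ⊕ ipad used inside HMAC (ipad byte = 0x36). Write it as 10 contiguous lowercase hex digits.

2b98098abd

Key hex bytes 1d ae 3f bc 8b is exactly B = 5 bytes: K' = 1d ae 3f bc 8b.
XOR each byte with 0x36: 1d⊕36=2b, ae⊕36=98, 3f⊕36=09, bc⊕36=8a, 8b⊕36=bd.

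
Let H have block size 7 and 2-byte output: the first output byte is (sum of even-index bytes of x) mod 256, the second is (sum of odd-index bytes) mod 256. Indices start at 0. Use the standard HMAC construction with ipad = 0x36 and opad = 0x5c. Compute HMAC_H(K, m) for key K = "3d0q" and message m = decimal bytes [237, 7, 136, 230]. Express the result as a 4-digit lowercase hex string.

d725

Key "3d0q" = 33 64 30 71 is 4 bytes ≤ B = 7; zero-pad to 7 bytes: K' = 33 64 30 71 00 00 00.
K' ⊕ ipad = 05 52 06 47 36 36 36.  K' ⊕ opad = 6f 38 6c 2d 5c 5c 5c.
Inner input = (K'⊕ipad) ∥ m = 05 52 06 47 36 36 36 ∥ ed 07 88 e6.
Inner hash: even-index sum = 356 mod 256 = 100; odd-index sum = 580 mod 256 = 68 → 64 44.
Outer input = (K'⊕opad) ∥ inner = 6f 38 6c 2d 5c 5c 5c ∥ 64 44.
Outer hash (tag): even-index sum = 471 mod 256 = 215; odd-index sum = 293 mod 256 = 37 → d7 25.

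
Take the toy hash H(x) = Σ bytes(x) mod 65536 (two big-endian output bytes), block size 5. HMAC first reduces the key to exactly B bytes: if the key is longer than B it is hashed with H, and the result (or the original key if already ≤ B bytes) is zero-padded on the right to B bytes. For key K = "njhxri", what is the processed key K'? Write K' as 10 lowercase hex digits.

|K| = 6 > B = 5, so first hash the key.
H(K): sum = 110+106+104+120+114+105 = 659 → 02 93.
Zero-pad H(K) = 02 93 to 5 bytes: K' = 02 93 00 00 00.

0293000000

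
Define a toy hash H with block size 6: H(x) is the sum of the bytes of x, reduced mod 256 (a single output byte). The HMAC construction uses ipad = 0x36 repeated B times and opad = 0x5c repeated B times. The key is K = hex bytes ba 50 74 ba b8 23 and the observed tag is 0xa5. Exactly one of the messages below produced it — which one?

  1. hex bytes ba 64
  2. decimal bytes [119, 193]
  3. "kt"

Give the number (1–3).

3

Key hex bytes ba 50 74 ba b8 23 is exactly B = 6 bytes: K' = ba 50 74 ba b8 23.
K' ⊕ ipad = 8c 66 42 8c 8e 15; K' ⊕ opad = e6 0c 28 e6 e4 7f.
m1: inner = H(8c 66 42 8c 8e 15 ba 64) = 81; tag = H(e6 0c 28 e6 e4 7f 81) = e4
m2: inner = H(8c 66 42 8c 8e 15 77 c1) = 9b; tag = H(e6 0c 28 e6 e4 7f 9b) = fe
m3: inner = H(8c 66 42 8c 8e 15 6b 74) = 42; tag = H(e6 0c 28 e6 e4 7f 42) = a5 ← matches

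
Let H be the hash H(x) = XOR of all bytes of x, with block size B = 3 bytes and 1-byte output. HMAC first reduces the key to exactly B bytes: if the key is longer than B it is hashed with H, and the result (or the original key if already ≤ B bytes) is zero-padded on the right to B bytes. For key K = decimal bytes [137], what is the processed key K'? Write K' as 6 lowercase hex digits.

Key decimal bytes [137] = 89 is 1 byte ≤ B = 3; zero-pad to 3 bytes: K' = 89 00 00.

890000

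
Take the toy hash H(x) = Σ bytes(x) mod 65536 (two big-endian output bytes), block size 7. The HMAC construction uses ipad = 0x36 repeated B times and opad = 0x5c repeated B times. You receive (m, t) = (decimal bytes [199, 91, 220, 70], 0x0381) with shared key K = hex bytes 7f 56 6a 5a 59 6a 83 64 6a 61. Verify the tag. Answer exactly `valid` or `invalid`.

Key hex bytes 7f 56 6a 5a 59 6a 83 64 6a 61 is 10 bytes > B = 7, so hash it first: H(key) = 04 0e, then zero-pad to 7 bytes: K' = 04 0e 00 00 00 00 00.
K' ⊕ ipad = 32 38 36 36 36 36 36; K' ⊕ opad = 58 52 5c 5c 5c 5c 5c.
Inner hash: sum = 50+56+54+54+54+54+54+199+91+220+70 = 956 → 03 bc.
Outer hash (recomputed tag): sum = 88+82+92+92+92+92+92+3+188 = 821 → 03 35.
Recomputed tag = 0335; claimed = 0381 → mismatch.

invalid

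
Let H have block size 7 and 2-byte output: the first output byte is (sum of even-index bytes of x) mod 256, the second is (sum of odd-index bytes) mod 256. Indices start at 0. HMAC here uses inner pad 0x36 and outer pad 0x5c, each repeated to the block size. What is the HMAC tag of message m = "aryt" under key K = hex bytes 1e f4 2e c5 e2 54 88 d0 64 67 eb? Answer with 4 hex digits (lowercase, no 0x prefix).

Key hex bytes 1e f4 2e c5 e2 54 88 d0 64 67 eb is 11 bytes > B = 7, so hash it first: H(key) = 05 44, then zero-pad to 7 bytes: K' = 05 44 00 00 00 00 00.
K' ⊕ ipad = 33 72 36 36 36 36 36.  K' ⊕ opad = 59 18 5c 5c 5c 5c 5c.
Inner input = (K'⊕ipad) ∥ m = 33 72 36 36 36 36 36 ∥ 61 72 79 74.
Inner hash: even-index sum = 443 mod 256 = 187; odd-index sum = 440 mod 256 = 184 → bb b8.
Outer input = (K'⊕opad) ∥ inner = 59 18 5c 5c 5c 5c 5c ∥ bb b8.
Outer hash (tag): even-index sum = 549 mod 256 = 37; odd-index sum = 395 mod 256 = 139 → 25 8b.

258b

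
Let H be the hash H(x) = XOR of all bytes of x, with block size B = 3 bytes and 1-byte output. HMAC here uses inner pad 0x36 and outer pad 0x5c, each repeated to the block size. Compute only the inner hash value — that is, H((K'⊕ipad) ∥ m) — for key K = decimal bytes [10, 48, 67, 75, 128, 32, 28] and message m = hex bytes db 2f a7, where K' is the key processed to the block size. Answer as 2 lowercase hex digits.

eb

Key decimal bytes [10, 48, 67, 75, 128, 32, 28] = 0a 30 43 4b 80 20 1c is 7 bytes > B = 3, so hash it first: H(key) = 8e, then zero-pad to 3 bytes: K' = 8e 00 00.
K' ⊕ ipad = b8 36 36.
Inner input = b8 36 36 ∥ db 2f a7.
Inner hash: XOR b8⊕36⊕36⊕db⊕2f⊕a7 = eb.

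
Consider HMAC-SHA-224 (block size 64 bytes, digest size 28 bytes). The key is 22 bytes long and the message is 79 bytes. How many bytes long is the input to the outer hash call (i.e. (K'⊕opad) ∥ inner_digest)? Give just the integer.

92

Key is 22 ≤ 64 bytes, zero-padded: |K'| = 64.
Outer input = (K'⊕opad) ∥ H(inner) → 64 + 28 = 92 bytes.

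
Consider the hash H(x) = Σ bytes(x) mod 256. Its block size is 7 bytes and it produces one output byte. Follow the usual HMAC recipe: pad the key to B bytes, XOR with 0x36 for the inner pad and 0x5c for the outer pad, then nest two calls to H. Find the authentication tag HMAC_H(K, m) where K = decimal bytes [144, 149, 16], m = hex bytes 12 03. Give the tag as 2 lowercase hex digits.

Key decimal bytes [144, 149, 16] = 90 95 10 is 3 bytes ≤ B = 7; zero-pad to 7 bytes: K' = 90 95 10 00 00 00 00.
K' ⊕ ipad = a6 a3 26 36 36 36 36.  K' ⊕ opad = cc c9 4c 5c 5c 5c 5c.
Inner input = (K'⊕ipad) ∥ m = a6 a3 26 36 36 36 36 ∥ 12 03.
Inner hash: sum = 166+163+38+54+54+54+54+18+3 = 604; mod 256 = 92 → 5c.
Outer input = (K'⊕opad) ∥ inner = cc c9 4c 5c 5c 5c 5c ∥ 5c.
Outer hash (tag): sum = 204+201+76+92+92+92+92+92 = 941; mod 256 = 173 → ad.

ad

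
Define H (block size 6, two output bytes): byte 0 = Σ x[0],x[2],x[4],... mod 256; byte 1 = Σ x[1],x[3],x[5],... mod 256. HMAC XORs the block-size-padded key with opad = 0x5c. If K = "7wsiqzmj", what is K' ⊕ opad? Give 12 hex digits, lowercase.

d4985c5c5c5c

Key "7wsiqzmj" = 37 77 73 69 71 7a 6d 6a is 8 bytes > B = 6, so hash it first: H(key) = 88 c4, then zero-pad to 6 bytes: K' = 88 c4 00 00 00 00.
XOR each byte with 0x5c: 88⊕5c=d4, c4⊕5c=98, 00⊕5c=5c, 00⊕5c=5c, 00⊕5c=5c, 00⊕5c=5c.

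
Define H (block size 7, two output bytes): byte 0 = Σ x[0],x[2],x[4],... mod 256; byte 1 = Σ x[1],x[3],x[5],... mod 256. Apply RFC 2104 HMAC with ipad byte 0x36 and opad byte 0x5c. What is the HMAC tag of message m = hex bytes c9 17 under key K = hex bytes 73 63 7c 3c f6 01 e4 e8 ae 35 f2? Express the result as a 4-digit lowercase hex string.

09b1

Key hex bytes 73 63 7c 3c f6 01 e4 e8 ae 35 f2 is 11 bytes > B = 7, so hash it first: H(key) = 69 bd, then zero-pad to 7 bytes: K' = 69 bd 00 00 00 00 00.
K' ⊕ ipad = 5f 8b 36 36 36 36 36.  K' ⊕ opad = 35 e1 5c 5c 5c 5c 5c.
Inner input = (K'⊕ipad) ∥ m = 5f 8b 36 36 36 36 36 ∥ c9 17.
Inner hash: even-index sum = 280 mod 256 = 24; odd-index sum = 448 mod 256 = 192 → 18 c0.
Outer input = (K'⊕opad) ∥ inner = 35 e1 5c 5c 5c 5c 5c ∥ 18 c0.
Outer hash (tag): even-index sum = 521 mod 256 = 9; odd-index sum = 433 mod 256 = 177 → 09 b1.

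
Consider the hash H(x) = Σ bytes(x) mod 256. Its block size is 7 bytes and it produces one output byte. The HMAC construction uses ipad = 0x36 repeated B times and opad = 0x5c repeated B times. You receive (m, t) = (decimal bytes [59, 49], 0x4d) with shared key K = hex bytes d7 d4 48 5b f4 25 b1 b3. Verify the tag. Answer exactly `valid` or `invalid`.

Key hex bytes d7 d4 48 5b f4 25 b1 b3 is 8 bytes > B = 7, so hash it first: H(key) = cb, then zero-pad to 7 bytes: K' = cb 00 00 00 00 00 00.
K' ⊕ ipad = fd 36 36 36 36 36 36; K' ⊕ opad = 97 5c 5c 5c 5c 5c 5c.
Inner hash: sum = 253+54+54+54+54+54+54+59+49 = 685; mod 256 = 173 → ad.
Outer hash (recomputed tag): sum = 151+92+92+92+92+92+92+173 = 876; mod 256 = 108 → 6c.
Recomputed tag = 6c; claimed = 4d → mismatch.

invalid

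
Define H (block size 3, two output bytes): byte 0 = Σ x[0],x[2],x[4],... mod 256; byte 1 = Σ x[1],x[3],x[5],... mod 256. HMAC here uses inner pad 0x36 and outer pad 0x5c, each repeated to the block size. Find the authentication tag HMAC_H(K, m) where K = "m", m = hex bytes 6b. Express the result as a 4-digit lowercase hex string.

Key "m" = 6d is 1 byte ≤ B = 3; zero-pad to 3 bytes: K' = 6d 00 00.
K' ⊕ ipad = 5b 36 36.  K' ⊕ opad = 31 5c 5c.
Inner input = (K'⊕ipad) ∥ m = 5b 36 36 ∥ 6b.
Inner hash: even-index sum = 145 mod 256 = 145; odd-index sum = 161 mod 256 = 161 → 91 a1.
Outer input = (K'⊕opad) ∥ inner = 31 5c 5c ∥ 91 a1.
Outer hash (tag): even-index sum = 302 mod 256 = 46; odd-index sum = 237 mod 256 = 237 → 2e ed.

2eed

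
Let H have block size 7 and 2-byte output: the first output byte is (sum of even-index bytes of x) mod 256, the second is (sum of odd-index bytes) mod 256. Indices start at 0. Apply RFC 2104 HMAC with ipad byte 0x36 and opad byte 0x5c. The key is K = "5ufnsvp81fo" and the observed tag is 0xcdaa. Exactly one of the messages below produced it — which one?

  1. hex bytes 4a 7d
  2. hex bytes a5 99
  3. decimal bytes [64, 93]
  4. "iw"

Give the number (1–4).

1

Key "5ufnsvp81fo" = 35 75 66 6e 73 76 70 38 31 66 6f is 11 bytes > B = 7, so hash it first: H(key) = 1e f7, then zero-pad to 7 bytes: K' = 1e f7 00 00 00 00 00.
K' ⊕ ipad = 28 c1 36 36 36 36 36; K' ⊕ opad = 42 ab 5c 5c 5c 5c 5c.
m1: inner = H(28 c1 36 36 36 36 36 4a 7d) = 47 77; tag = H(42 ab 5c 5c 5c 5c 5c 47 77) = cdaa ← matches
m2: inner = H(28 c1 36 36 36 36 36 a5 99) = 63 d2; tag = H(42 ab 5c 5c 5c 5c 5c 63 d2) = 28c6
m3: inner = H(28 c1 36 36 36 36 36 40 5d) = 27 6d; tag = H(42 ab 5c 5c 5c 5c 5c 27 6d) = c38a
m4: inner = H(28 c1 36 36 36 36 36 69 77) = 41 96; tag = H(42 ab 5c 5c 5c 5c 5c 41 96) = eca4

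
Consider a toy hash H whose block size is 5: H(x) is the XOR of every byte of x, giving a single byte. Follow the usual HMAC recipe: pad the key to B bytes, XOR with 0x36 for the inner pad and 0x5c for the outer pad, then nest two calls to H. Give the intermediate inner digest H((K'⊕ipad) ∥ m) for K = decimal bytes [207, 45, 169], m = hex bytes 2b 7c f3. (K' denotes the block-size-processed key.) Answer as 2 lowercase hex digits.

Key decimal bytes [207, 45, 169] = cf 2d a9 is 3 bytes ≤ B = 5; zero-pad to 5 bytes: K' = cf 2d a9 00 00.
K' ⊕ ipad = f9 1b 9f 36 36.
Inner input = f9 1b 9f 36 36 ∥ 2b 7c f3.
Inner hash: XOR f9⊕1b⊕9f⊕36⊕36⊕2b⊕7c⊕f3 = d9.

d9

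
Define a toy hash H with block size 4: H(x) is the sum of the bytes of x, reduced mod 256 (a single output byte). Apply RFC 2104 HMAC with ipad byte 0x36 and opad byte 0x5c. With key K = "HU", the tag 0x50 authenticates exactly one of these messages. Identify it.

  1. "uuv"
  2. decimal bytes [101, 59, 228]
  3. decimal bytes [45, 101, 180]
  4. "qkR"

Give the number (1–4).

4

Key "HU" = 48 55 is 2 bytes ≤ B = 4; zero-pad to 4 bytes: K' = 48 55 00 00.
K' ⊕ ipad = 7e 63 36 36; K' ⊕ opad = 14 09 5c 5c.
m1: inner = H(7e 63 36 36 75 75 76) = ad; tag = H(14 09 5c 5c ad) = 82
m2: inner = H(7e 63 36 36 65 3b e4) = d1; tag = H(14 09 5c 5c d1) = a6
m3: inner = H(7e 63 36 36 2d 65 b4) = 93; tag = H(14 09 5c 5c 93) = 68
m4: inner = H(7e 63 36 36 71 6b 52) = 7b; tag = H(14 09 5c 5c 7b) = 50 ← matches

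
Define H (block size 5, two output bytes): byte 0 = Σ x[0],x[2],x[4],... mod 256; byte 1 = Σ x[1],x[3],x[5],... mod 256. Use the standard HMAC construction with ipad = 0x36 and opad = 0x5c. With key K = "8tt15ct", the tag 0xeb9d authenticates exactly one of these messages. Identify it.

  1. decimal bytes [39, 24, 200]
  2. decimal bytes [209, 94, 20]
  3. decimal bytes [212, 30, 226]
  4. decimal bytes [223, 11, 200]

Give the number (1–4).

Key "8tt15ct" = 38 74 74 31 35 63 74 is 7 bytes > B = 5, so hash it first: H(key) = 55 08, then zero-pad to 5 bytes: K' = 55 08 00 00 00.
K' ⊕ ipad = 63 3e 36 36 36; K' ⊕ opad = 09 54 5c 5c 5c.
m1: inner = H(63 3e 36 36 36 27 18 c8) = e7 63; tag = H(09 54 5c 5c 5c e7 63) = 2497
m2: inner = H(63 3e 36 36 36 d1 5e 14) = 2d 59; tag = H(09 54 5c 5c 5c 2d 59) = 1add
m3: inner = H(63 3e 36 36 36 d4 1e e2) = ed 2a; tag = H(09 54 5c 5c 5c ed 2a) = eb9d ← matches
m4: inner = H(63 3e 36 36 36 df 0b c8) = da 1b; tag = H(09 54 5c 5c 5c da 1b) = dc8a

3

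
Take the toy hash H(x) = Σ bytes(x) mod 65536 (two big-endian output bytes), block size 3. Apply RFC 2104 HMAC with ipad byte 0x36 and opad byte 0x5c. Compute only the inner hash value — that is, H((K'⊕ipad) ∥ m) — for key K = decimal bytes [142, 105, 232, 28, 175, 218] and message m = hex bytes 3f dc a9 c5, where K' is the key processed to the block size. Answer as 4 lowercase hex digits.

03a6

Key decimal bytes [142, 105, 232, 28, 175, 218] = 8e 69 e8 1c af da is 6 bytes > B = 3, so hash it first: H(key) = 03 84, then zero-pad to 3 bytes: K' = 03 84 00.
K' ⊕ ipad = 35 b2 36.
Inner input = 35 b2 36 ∥ 3f dc a9 c5.
Inner hash: sum = 53+178+54+63+220+169+197 = 934 → 03 a6.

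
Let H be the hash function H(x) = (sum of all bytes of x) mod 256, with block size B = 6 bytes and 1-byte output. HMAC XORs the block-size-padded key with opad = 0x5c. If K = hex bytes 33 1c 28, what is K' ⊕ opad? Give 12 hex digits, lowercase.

Key hex bytes 33 1c 28 is 3 bytes ≤ B = 6; zero-pad to 6 bytes: K' = 33 1c 28 00 00 00.
XOR each byte with 0x5c: 33⊕5c=6f, 1c⊕5c=40, 28⊕5c=74, 00⊕5c=5c, 00⊕5c=5c, 00⊕5c=5c.

6f40745c5c5c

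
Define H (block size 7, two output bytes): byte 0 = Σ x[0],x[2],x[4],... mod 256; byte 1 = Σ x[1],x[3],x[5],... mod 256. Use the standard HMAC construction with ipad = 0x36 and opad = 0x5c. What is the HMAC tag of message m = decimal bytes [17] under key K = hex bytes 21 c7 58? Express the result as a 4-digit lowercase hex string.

a744

Key hex bytes 21 c7 58 is 3 bytes ≤ B = 7; zero-pad to 7 bytes: K' = 21 c7 58 00 00 00 00.
K' ⊕ ipad = 17 f1 6e 36 36 36 36.  K' ⊕ opad = 7d 9b 04 5c 5c 5c 5c.
Inner input = (K'⊕ipad) ∥ m = 17 f1 6e 36 36 36 36 ∥ 11.
Inner hash: even-index sum = 241 mod 256 = 241; odd-index sum = 366 mod 256 = 110 → f1 6e.
Outer input = (K'⊕opad) ∥ inner = 7d 9b 04 5c 5c 5c 5c ∥ f1 6e.
Outer hash (tag): even-index sum = 423 mod 256 = 167; odd-index sum = 580 mod 256 = 68 → a7 44.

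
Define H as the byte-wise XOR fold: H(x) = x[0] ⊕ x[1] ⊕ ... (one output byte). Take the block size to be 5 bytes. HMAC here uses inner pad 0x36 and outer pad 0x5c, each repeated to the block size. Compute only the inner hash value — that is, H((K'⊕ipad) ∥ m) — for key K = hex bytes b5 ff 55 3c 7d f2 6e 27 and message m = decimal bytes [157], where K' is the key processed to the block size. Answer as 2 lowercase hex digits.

4e

Key hex bytes b5 ff 55 3c 7d f2 6e 27 is 8 bytes > B = 5, so hash it first: H(key) = e5, then zero-pad to 5 bytes: K' = e5 00 00 00 00.
K' ⊕ ipad = d3 36 36 36 36.
Inner input = d3 36 36 36 36 ∥ 9d.
Inner hash: XOR d3⊕36⊕36⊕36⊕36⊕9d = 4e.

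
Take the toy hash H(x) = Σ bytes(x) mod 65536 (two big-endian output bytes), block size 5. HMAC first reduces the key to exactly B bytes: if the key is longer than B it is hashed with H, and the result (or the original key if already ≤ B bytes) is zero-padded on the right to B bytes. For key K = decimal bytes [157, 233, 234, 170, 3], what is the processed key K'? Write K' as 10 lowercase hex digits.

Key decimal bytes [157, 233, 234, 170, 3] = 9d e9 ea aa 03 is exactly B = 5 bytes: K' = 9d e9 ea aa 03.

9de9eaaa03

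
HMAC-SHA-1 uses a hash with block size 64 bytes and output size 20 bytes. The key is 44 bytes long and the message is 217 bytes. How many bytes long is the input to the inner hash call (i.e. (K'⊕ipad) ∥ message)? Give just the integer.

Key is 44 ≤ 64 bytes, zero-padded: |K'| = 64.
Inner input = (K'⊕ipad) ∥ m → 64 + 217 = 281 bytes.

281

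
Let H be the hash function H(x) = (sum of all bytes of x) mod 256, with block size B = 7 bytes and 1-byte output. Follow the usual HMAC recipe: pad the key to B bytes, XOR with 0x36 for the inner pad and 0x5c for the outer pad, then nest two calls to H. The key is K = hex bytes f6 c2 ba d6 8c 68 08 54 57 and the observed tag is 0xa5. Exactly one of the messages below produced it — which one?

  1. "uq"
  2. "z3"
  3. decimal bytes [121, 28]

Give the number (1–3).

2

Key hex bytes f6 c2 ba d6 8c 68 08 54 57 is 9 bytes > B = 7, so hash it first: H(key) = ef, then zero-pad to 7 bytes: K' = ef 00 00 00 00 00 00.
K' ⊕ ipad = d9 36 36 36 36 36 36; K' ⊕ opad = b3 5c 5c 5c 5c 5c 5c.
m1: inner = H(d9 36 36 36 36 36 36 75 71) = 03; tag = H(b3 5c 5c 5c 5c 5c 5c 03) = de
m2: inner = H(d9 36 36 36 36 36 36 7a 33) = ca; tag = H(b3 5c 5c 5c 5c 5c 5c ca) = a5 ← matches
m3: inner = H(d9 36 36 36 36 36 36 79 1c) = b2; tag = H(b3 5c 5c 5c 5c 5c 5c b2) = 8d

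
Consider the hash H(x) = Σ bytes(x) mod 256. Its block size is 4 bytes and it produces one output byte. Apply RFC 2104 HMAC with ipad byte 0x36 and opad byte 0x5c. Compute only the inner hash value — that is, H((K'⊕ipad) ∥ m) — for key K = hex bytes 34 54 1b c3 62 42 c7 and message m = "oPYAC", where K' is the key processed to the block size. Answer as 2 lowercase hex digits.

Key hex bytes 34 54 1b c3 62 42 c7 is 7 bytes > B = 4, so hash it first: H(key) = d1, then zero-pad to 4 bytes: K' = d1 00 00 00.
K' ⊕ ipad = e7 36 36 36.
Inner input = e7 36 36 36 ∥ 6f 50 59 41 43.
Inner hash: sum = 231+54+54+54+111+80+89+65+67 = 805; mod 256 = 37 → 25.

25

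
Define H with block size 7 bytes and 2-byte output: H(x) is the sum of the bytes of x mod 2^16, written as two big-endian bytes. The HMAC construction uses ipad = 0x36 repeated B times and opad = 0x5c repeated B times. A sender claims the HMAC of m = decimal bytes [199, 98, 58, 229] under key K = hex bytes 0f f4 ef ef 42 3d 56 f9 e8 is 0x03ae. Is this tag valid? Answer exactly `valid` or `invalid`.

Key hex bytes 0f f4 ef ef 42 3d 56 f9 e8 is 9 bytes > B = 7, so hash it first: H(key) = 05 97, then zero-pad to 7 bytes: K' = 05 97 00 00 00 00 00.
K' ⊕ ipad = 33 a1 36 36 36 36 36; K' ⊕ opad = 59 cb 5c 5c 5c 5c 5c.
Inner hash: sum = 51+161+54+54+54+54+54+199+98+58+229 = 1066 → 04 2a.
Outer hash (recomputed tag): sum = 89+203+92+92+92+92+92+4+42 = 798 → 03 1e.
Recomputed tag = 031e; claimed = 03ae → mismatch.

invalid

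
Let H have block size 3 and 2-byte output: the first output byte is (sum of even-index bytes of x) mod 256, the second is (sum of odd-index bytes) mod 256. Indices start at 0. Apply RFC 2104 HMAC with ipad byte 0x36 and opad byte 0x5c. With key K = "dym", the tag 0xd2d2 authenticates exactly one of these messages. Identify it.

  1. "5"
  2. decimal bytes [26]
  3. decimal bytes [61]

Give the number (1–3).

2

Key "dym" = 64 79 6d is exactly B = 3 bytes: K' = 64 79 6d.
K' ⊕ ipad = 52 4f 5b; K' ⊕ opad = 38 25 31.
m1: inner = H(52 4f 5b 35) = ad 84; tag = H(38 25 31 ad 84) = edd2
m2: inner = H(52 4f 5b 1a) = ad 69; tag = H(38 25 31 ad 69) = d2d2 ← matches
m3: inner = H(52 4f 5b 3d) = ad 8c; tag = H(38 25 31 ad 8c) = f5d2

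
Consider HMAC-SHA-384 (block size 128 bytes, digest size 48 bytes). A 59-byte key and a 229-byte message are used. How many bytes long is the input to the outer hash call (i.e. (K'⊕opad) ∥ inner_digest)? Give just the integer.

176

Key is 59 ≤ 128 bytes, zero-padded: |K'| = 128.
Outer input = (K'⊕opad) ∥ H(inner) → 128 + 48 = 176 bytes.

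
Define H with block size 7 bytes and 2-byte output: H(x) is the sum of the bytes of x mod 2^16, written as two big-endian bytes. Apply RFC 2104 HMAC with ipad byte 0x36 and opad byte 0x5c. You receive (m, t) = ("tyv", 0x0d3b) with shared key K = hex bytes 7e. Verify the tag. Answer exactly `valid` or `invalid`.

invalid

Key hex bytes 7e is 1 byte ≤ B = 7; zero-pad to 7 bytes: K' = 7e 00 00 00 00 00 00.
K' ⊕ ipad = 48 36 36 36 36 36 36; K' ⊕ opad = 22 5c 5c 5c 5c 5c 5c.
Inner hash: sum = 72+54+54+54+54+54+54+116+121+118 = 751 → 02 ef.
Outer hash (recomputed tag): sum = 34+92+92+92+92+92+92+2+239 = 827 → 03 3b.
Recomputed tag = 033b; claimed = 0d3b → mismatch.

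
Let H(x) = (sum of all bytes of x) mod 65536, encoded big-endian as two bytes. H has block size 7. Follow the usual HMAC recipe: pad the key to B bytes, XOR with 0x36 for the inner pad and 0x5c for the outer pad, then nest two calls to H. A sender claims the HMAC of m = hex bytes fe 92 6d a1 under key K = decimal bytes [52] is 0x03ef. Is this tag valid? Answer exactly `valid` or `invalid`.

Key decimal bytes [52] = 34 is 1 byte ≤ B = 7; zero-pad to 7 bytes: K' = 34 00 00 00 00 00 00.
K' ⊕ ipad = 02 36 36 36 36 36 36; K' ⊕ opad = 68 5c 5c 5c 5c 5c 5c.
Inner hash: sum = 2+54+54+54+54+54+54+254+146+109+161 = 996 → 03 e4.
Outer hash (recomputed tag): sum = 104+92+92+92+92+92+92+3+228 = 887 → 03 77.
Recomputed tag = 0377; claimed = 03ef → mismatch.

invalid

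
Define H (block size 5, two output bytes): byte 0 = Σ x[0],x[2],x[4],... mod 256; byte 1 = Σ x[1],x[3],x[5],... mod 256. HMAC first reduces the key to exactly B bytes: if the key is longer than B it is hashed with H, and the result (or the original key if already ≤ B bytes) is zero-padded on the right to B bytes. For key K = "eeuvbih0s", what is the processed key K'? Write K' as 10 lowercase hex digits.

1774000000

|K| = 9 > B = 5, so first hash the key.
H(K): even-index sum = 535 mod 256 = 23; odd-index sum = 372 mod 256 = 116 → 17 74.
Zero-pad H(K) = 17 74 to 5 bytes: K' = 17 74 00 00 00.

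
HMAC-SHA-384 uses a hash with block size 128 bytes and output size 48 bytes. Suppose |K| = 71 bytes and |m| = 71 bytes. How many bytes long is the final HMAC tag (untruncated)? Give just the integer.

The tag is one SHA-384 digest: 48 bytes.

48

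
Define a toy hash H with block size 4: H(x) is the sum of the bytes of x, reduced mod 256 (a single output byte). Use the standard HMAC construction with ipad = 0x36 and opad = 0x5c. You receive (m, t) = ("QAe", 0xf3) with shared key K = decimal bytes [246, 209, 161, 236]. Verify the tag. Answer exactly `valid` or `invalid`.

valid

Key decimal bytes [246, 209, 161, 236] = f6 d1 a1 ec is exactly B = 4 bytes: K' = f6 d1 a1 ec.
K' ⊕ ipad = c0 e7 97 da; K' ⊕ opad = aa 8d fd b0.
Inner hash: sum = 192+231+151+218+81+65+101 = 1039; mod 256 = 15 → 0f.
Outer hash (recomputed tag): sum = 170+141+253+176+15 = 755; mod 256 = 243 → f3.
Recomputed tag = f3; claimed = f3 → match.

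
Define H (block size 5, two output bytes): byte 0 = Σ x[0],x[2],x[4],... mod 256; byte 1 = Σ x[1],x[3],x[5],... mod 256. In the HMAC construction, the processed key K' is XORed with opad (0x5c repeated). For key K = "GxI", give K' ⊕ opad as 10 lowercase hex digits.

1b24155c5c

Key "GxI" = 47 78 49 is 3 bytes ≤ B = 5; zero-pad to 5 bytes: K' = 47 78 49 00 00.
XOR each byte with 0x5c: 47⊕5c=1b, 78⊕5c=24, 49⊕5c=15, 00⊕5c=5c, 00⊕5c=5c.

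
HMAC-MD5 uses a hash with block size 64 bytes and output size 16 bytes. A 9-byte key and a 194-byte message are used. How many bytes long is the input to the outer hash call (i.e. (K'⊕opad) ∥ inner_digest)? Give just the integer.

Key is 9 ≤ 64 bytes, zero-padded: |K'| = 64.
Outer input = (K'⊕opad) ∥ H(inner) → 64 + 16 = 80 bytes.

80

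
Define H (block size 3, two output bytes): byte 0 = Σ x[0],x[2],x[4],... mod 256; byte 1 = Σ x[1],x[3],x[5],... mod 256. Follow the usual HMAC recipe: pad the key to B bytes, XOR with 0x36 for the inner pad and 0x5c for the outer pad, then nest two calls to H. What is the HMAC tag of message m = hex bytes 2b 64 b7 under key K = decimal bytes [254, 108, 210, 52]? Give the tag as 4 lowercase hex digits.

Key decimal bytes [254, 108, 210, 52] = fe 6c d2 34 is 4 bytes > B = 3, so hash it first: H(key) = d0 a0, then zero-pad to 3 bytes: K' = d0 a0 00.
K' ⊕ ipad = e6 96 36.  K' ⊕ opad = 8c fc 5c.
Inner input = (K'⊕ipad) ∥ m = e6 96 36 ∥ 2b 64 b7.
Inner hash: even-index sum = 384 mod 256 = 128; odd-index sum = 376 mod 256 = 120 → 80 78.
Outer input = (K'⊕opad) ∥ inner = 8c fc 5c ∥ 80 78.
Outer hash (tag): even-index sum = 352 mod 256 = 96; odd-index sum = 380 mod 256 = 124 → 60 7c.

607c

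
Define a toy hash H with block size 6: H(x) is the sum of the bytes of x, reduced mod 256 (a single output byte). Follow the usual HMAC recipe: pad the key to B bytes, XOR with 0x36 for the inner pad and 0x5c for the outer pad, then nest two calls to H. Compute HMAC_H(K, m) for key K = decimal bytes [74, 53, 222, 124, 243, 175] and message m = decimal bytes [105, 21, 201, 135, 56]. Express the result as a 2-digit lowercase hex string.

d8

Key decimal bytes [74, 53, 222, 124, 243, 175] = 4a 35 de 7c f3 af is exactly B = 6 bytes: K' = 4a 35 de 7c f3 af.
K' ⊕ ipad = 7c 03 e8 4a c5 99.  K' ⊕ opad = 16 69 82 20 af f3.
Inner input = (K'⊕ipad) ∥ m = 7c 03 e8 4a c5 99 ∥ 69 15 c9 87 38.
Inner hash: sum = 124+3+232+74+197+153+105+21+201+135+56 = 1301; mod 256 = 21 → 15.
Outer input = (K'⊕opad) ∥ inner = 16 69 82 20 af f3 ∥ 15.
Outer hash (tag): sum = 22+105+130+32+175+243+21 = 728; mod 256 = 216 → d8.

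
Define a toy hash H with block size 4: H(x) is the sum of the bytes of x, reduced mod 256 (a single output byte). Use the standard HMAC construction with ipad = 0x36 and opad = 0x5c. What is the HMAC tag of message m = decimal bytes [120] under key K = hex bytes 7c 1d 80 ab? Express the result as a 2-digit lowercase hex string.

Key hex bytes 7c 1d 80 ab is exactly B = 4 bytes: K' = 7c 1d 80 ab.
K' ⊕ ipad = 4a 2b b6 9d.  K' ⊕ opad = 20 41 dc f7.
Inner input = (K'⊕ipad) ∥ m = 4a 2b b6 9d ∥ 78.
Inner hash: sum = 74+43+182+157+120 = 576; mod 256 = 64 → 40.
Outer input = (K'⊕opad) ∥ inner = 20 41 dc f7 ∥ 40.
Outer hash (tag): sum = 32+65+220+247+64 = 628; mod 256 = 116 → 74.

74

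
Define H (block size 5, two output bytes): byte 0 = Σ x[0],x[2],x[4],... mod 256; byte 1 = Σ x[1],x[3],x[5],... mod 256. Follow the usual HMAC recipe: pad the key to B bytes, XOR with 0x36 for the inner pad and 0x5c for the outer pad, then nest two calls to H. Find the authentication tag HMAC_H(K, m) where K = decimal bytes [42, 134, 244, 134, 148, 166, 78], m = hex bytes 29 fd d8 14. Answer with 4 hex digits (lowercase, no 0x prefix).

Key decimal bytes [42, 134, 244, 134, 148, 166, 78] = 2a 86 f4 86 94 a6 4e is 7 bytes > B = 5, so hash it first: H(key) = 00 b2, then zero-pad to 5 bytes: K' = 00 b2 00 00 00.
K' ⊕ ipad = 36 84 36 36 36.  K' ⊕ opad = 5c ee 5c 5c 5c.
Inner input = (K'⊕ipad) ∥ m = 36 84 36 36 36 ∥ 29 fd d8 14.
Inner hash: even-index sum = 435 mod 256 = 179; odd-index sum = 443 mod 256 = 187 → b3 bb.
Outer input = (K'⊕opad) ∥ inner = 5c ee 5c 5c 5c ∥ b3 bb.
Outer hash (tag): even-index sum = 463 mod 256 = 207; odd-index sum = 509 mod 256 = 253 → cf fd.

cffd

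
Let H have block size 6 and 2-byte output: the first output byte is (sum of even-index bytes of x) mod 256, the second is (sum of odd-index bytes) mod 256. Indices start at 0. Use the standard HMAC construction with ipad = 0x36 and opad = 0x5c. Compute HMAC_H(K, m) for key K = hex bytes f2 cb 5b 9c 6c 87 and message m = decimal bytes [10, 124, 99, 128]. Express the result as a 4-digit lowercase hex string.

Key hex bytes f2 cb 5b 9c 6c 87 is exactly B = 6 bytes: K' = f2 cb 5b 9c 6c 87.
K' ⊕ ipad = c4 fd 6d aa 5a b1.  K' ⊕ opad = ae 97 07 c0 30 db.
Inner input = (K'⊕ipad) ∥ m = c4 fd 6d aa 5a b1 ∥ 0a 7c 63 80.
Inner hash: even-index sum = 504 mod 256 = 248; odd-index sum = 852 mod 256 = 84 → f8 54.
Outer input = (K'⊕opad) ∥ inner = ae 97 07 c0 30 db ∥ f8 54.
Outer hash (tag): even-index sum = 477 mod 256 = 221; odd-index sum = 646 mod 256 = 134 → dd 86.

dd86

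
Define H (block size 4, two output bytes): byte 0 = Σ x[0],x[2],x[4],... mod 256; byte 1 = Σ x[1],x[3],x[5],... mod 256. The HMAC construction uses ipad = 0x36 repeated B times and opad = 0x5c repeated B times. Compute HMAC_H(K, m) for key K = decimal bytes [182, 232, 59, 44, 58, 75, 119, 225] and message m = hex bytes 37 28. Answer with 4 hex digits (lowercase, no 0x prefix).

5b4c

Key decimal bytes [182, 232, 59, 44, 58, 75, 119, 225] = b6 e8 3b 2c 3a 4b 77 e1 is 8 bytes > B = 4, so hash it first: H(key) = a2 40, then zero-pad to 4 bytes: K' = a2 40 00 00.
K' ⊕ ipad = 94 76 36 36.  K' ⊕ opad = fe 1c 5c 5c.
Inner input = (K'⊕ipad) ∥ m = 94 76 36 36 ∥ 37 28.
Inner hash: even-index sum = 257 mod 256 = 1; odd-index sum = 212 mod 256 = 212 → 01 d4.
Outer input = (K'⊕opad) ∥ inner = fe 1c 5c 5c ∥ 01 d4.
Outer hash (tag): even-index sum = 347 mod 256 = 91; odd-index sum = 332 mod 256 = 76 → 5b 4c.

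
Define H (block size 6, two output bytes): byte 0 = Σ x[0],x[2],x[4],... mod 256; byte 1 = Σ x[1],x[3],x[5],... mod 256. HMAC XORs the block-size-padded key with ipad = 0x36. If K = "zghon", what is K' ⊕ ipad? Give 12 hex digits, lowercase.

Key "zghon" = 7a 67 68 6f 6e is 5 bytes ≤ B = 6; zero-pad to 6 bytes: K' = 7a 67 68 6f 6e 00.
XOR each byte with 0x36: 7a⊕36=4c, 67⊕36=51, 68⊕36=5e, 6f⊕36=59, 6e⊕36=58, 00⊕36=36.

4c515e595836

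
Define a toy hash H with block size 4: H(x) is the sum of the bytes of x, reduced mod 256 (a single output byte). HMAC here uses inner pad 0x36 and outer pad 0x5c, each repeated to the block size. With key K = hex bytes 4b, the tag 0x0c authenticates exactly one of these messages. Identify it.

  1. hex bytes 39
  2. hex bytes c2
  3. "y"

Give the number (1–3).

2

Key hex bytes 4b is 1 byte ≤ B = 4; zero-pad to 4 bytes: K' = 4b 00 00 00.
K' ⊕ ipad = 7d 36 36 36; K' ⊕ opad = 17 5c 5c 5c.
m1: inner = H(7d 36 36 36 39) = 58; tag = H(17 5c 5c 5c 58) = 83
m2: inner = H(7d 36 36 36 c2) = e1; tag = H(17 5c 5c 5c e1) = 0c ← matches
m3: inner = H(7d 36 36 36 79) = 98; tag = H(17 5c 5c 5c 98) = c3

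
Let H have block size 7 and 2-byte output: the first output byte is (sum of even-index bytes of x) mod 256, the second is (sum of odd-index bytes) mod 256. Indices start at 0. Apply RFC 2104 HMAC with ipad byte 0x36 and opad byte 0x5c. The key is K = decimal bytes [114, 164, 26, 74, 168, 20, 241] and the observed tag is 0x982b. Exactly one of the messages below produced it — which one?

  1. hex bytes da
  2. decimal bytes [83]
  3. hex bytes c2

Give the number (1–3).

2

Key decimal bytes [114, 164, 26, 74, 168, 20, 241] = 72 a4 1a 4a a8 14 f1 is exactly B = 7 bytes: K' = 72 a4 1a 4a a8 14 f1.
K' ⊕ ipad = 44 92 2c 7c 9e 22 c7; K' ⊕ opad = 2e f8 46 16 f4 48 ad.
m1: inner = H(44 92 2c 7c 9e 22 c7 da) = d5 0a; tag = H(2e f8 46 16 f4 48 ad d5 0a) = 1f2b
m2: inner = H(44 92 2c 7c 9e 22 c7 53) = d5 83; tag = H(2e f8 46 16 f4 48 ad d5 83) = 982b ← matches
m3: inner = H(44 92 2c 7c 9e 22 c7 c2) = d5 f2; tag = H(2e f8 46 16 f4 48 ad d5 f2) = 072b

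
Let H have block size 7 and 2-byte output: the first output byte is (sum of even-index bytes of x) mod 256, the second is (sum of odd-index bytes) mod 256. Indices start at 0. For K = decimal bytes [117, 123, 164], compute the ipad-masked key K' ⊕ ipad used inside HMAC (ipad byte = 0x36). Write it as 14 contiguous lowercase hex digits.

434d9236363636

Key decimal bytes [117, 123, 164] = 75 7b a4 is 3 bytes ≤ B = 7; zero-pad to 7 bytes: K' = 75 7b a4 00 00 00 00.
XOR each byte with 0x36: 75⊕36=43, 7b⊕36=4d, a4⊕36=92, 00⊕36=36, 00⊕36=36, 00⊕36=36, 00⊕36=36.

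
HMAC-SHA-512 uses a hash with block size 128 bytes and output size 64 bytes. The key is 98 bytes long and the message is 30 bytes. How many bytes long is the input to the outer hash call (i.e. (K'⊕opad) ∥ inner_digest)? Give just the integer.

Key is 98 ≤ 128 bytes, zero-padded: |K'| = 128.
Outer input = (K'⊕opad) ∥ H(inner) → 128 + 64 = 192 bytes.

192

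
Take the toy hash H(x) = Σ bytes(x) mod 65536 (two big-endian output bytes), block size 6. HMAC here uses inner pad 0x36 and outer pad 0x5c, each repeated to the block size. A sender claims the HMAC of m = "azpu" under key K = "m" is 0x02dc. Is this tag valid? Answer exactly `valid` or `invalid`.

Key "m" = 6d is 1 byte ≤ B = 6; zero-pad to 6 bytes: K' = 6d 00 00 00 00 00.
K' ⊕ ipad = 5b 36 36 36 36 36; K' ⊕ opad = 31 5c 5c 5c 5c 5c.
Inner hash: sum = 91+54+54+54+54+54+97+122+112+117 = 809 → 03 29.
Outer hash (recomputed tag): sum = 49+92+92+92+92+92+3+41 = 553 → 02 29.
Recomputed tag = 0229; claimed = 02dc → mismatch.

invalid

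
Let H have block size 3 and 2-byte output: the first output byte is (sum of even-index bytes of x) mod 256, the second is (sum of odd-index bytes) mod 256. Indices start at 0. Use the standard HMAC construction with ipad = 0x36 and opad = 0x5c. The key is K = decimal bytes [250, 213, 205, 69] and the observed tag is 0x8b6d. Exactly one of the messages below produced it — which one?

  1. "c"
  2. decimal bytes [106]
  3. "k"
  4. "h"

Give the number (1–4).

Key decimal bytes [250, 213, 205, 69] = fa d5 cd 45 is 4 bytes > B = 3, so hash it first: H(key) = c7 1a, then zero-pad to 3 bytes: K' = c7 1a 00.
K' ⊕ ipad = f1 2c 36; K' ⊕ opad = 9b 46 5c.
m1: inner = H(f1 2c 36 63) = 27 8f; tag = H(9b 46 5c 27 8f) = 866d
m2: inner = H(f1 2c 36 6a) = 27 96; tag = H(9b 46 5c 27 96) = 8d6d
m3: inner = H(f1 2c 36 6b) = 27 97; tag = H(9b 46 5c 27 97) = 8e6d
m4: inner = H(f1 2c 36 68) = 27 94; tag = H(9b 46 5c 27 94) = 8b6d ← matches

4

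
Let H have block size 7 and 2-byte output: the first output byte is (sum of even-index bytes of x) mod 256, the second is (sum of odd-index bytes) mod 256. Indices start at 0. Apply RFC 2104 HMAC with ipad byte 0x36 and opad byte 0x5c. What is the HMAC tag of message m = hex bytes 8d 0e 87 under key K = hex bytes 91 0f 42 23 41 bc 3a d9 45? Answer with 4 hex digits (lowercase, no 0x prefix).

Key hex bytes 91 0f 42 23 41 bc 3a d9 45 is 9 bytes > B = 7, so hash it first: H(key) = 93 c7, then zero-pad to 7 bytes: K' = 93 c7 00 00 00 00 00.
K' ⊕ ipad = a5 f1 36 36 36 36 36.  K' ⊕ opad = cf 9b 5c 5c 5c 5c 5c.
Inner input = (K'⊕ipad) ∥ m = a5 f1 36 36 36 36 36 ∥ 8d 0e 87.
Inner hash: even-index sum = 341 mod 256 = 85; odd-index sum = 625 mod 256 = 113 → 55 71.
Outer input = (K'⊕opad) ∥ inner = cf 9b 5c 5c 5c 5c 5c ∥ 55 71.
Outer hash (tag): even-index sum = 596 mod 256 = 84; odd-index sum = 424 mod 256 = 168 → 54 a8.

54a8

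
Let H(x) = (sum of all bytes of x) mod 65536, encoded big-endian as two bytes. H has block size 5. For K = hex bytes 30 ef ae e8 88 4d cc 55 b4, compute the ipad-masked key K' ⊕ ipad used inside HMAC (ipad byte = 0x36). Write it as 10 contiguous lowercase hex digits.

Key hex bytes 30 ef ae e8 88 4d cc 55 b4 is 9 bytes > B = 5, so hash it first: H(key) = 05 5f, then zero-pad to 5 bytes: K' = 05 5f 00 00 00.
XOR each byte with 0x36: 05⊕36=33, 5f⊕36=69, 00⊕36=36, 00⊕36=36, 00⊕36=36.

3369363636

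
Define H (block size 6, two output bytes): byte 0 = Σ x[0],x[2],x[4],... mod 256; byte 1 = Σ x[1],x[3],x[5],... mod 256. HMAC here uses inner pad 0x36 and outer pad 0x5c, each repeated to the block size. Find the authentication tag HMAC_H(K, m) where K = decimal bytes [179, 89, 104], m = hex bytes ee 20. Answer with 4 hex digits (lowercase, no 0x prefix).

86b8

Key decimal bytes [179, 89, 104] = b3 59 68 is 3 bytes ≤ B = 6; zero-pad to 6 bytes: K' = b3 59 68 00 00 00.
K' ⊕ ipad = 85 6f 5e 36 36 36.  K' ⊕ opad = ef 05 34 5c 5c 5c.
Inner input = (K'⊕ipad) ∥ m = 85 6f 5e 36 36 36 ∥ ee 20.
Inner hash: even-index sum = 519 mod 256 = 7; odd-index sum = 251 mod 256 = 251 → 07 fb.
Outer input = (K'⊕opad) ∥ inner = ef 05 34 5c 5c 5c ∥ 07 fb.
Outer hash (tag): even-index sum = 390 mod 256 = 134; odd-index sum = 440 mod 256 = 184 → 86 b8.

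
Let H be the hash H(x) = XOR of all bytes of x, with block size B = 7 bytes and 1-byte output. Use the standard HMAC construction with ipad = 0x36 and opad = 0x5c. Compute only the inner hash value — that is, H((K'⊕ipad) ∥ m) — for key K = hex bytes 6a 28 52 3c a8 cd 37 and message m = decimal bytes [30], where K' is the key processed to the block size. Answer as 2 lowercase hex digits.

Key hex bytes 6a 28 52 3c a8 cd 37 is exactly B = 7 bytes: K' = 6a 28 52 3c a8 cd 37.
K' ⊕ ipad = 5c 1e 64 0a 9e fb 01.
Inner input = 5c 1e 64 0a 9e fb 01 ∥ 1e.
Inner hash: XOR 5c⊕1e⊕64⊕0a⊕9e⊕fb⊕01⊕1e = 56.

56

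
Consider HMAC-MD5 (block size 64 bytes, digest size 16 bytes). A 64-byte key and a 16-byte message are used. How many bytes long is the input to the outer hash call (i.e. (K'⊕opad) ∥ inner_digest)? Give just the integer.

Key is 64 ≤ 64 bytes, zero-padded: |K'| = 64.
Outer input = (K'⊕opad) ∥ H(inner) → 64 + 16 = 80 bytes.

80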